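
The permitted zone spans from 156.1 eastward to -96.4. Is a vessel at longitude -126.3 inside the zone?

Yes

Band width going east from +156.1° to -96.4°: ((-96.4 − 156.1) mod 360) = 107.5°.
Offset of -126.3° east of the west edge: ((-126.3 − 156.1) mod 360) = 77.6°.
77.6° ≤ 107.5° ⇒ inside.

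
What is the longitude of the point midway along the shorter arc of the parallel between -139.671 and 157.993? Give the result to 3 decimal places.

Signed shortest Δλ from -139.671° to +157.993° is -62.336°.
Midpoint longitude = -139.671° + (-62.336°)/2 = -139.671° − 31.168° = -170.839°.
(The naïve average (-139.671 + +157.993)/2 = 9.161° is on the wrong side of the globe.)

-170.839°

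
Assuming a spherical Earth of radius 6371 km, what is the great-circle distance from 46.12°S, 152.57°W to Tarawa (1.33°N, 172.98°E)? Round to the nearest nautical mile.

3381 nmi

Δλ = 172.98 − -152.57 = 325.55°; wrapped into (−180°, 180°]: -34.45°.
Δφ = 1.33 − -46.12 = 47.45°.
a = sin²(Δφ/2) + cos φ₁ · cos φ₂ · sin²(Δλ/2) = 0.222649.
c = 2·atan2(√a, √(1−a)) = 0.98279 rad → d = 6371·c ≈ 6261.37 km ≈ 3380.87 nmi.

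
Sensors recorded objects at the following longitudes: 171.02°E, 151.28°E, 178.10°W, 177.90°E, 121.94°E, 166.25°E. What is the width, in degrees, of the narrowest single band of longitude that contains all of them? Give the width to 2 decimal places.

59.96°

Sort the longitudes: -178.10°, +121.94°, +151.28°, +166.25°, +171.02°, +177.90°.
Eastward gaps between consecutive values (wrapping around): 300.04°, 29.34°, 14.97°, 4.77°, 6.88°, 4.00°.
Largest gap = 300.04° ⇒ minimal covering band is its complement: 360° − 300.04° = 59.96°.
Band runs from +121.94° eastward to -178.10°, crossing the antimeridian.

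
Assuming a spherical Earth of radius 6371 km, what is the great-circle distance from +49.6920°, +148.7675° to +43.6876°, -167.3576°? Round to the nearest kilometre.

3362 km

Δλ = -167.3576 − 148.7675 = -316.1251°; wrapped into (−180°, 180°]: 43.8749°.
Δφ = 43.6876 − 49.6920 = -6.0044°.
a = sin²(Δφ/2) + cos φ₁ · cos φ₂ · sin²(Δλ/2) = 0.068033.
c = 2·atan2(√a, √(1−a)) = 0.52776 rad → d = 6371·c ≈ 3362.39 km.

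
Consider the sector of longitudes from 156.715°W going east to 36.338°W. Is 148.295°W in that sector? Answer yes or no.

Yes

Band width going east from -156.715° to -36.338°: ((-36.338 − -156.715) mod 360) = 120.377°.
Offset of -148.295° east of the west edge: ((-148.295 − -156.715) mod 360) = 8.420°.
8.420° ≤ 120.377° ⇒ inside.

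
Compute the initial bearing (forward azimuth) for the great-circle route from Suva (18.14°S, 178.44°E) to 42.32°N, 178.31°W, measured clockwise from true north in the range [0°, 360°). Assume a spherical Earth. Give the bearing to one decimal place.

Δλ = -178.31 − 178.44 = -356.75°; wrapped into (−180°, 180°]: 3.25°.
θ = atan2( sin Δλ · cos φ₂ , cos φ₁ · sin φ₂ − sin φ₁ · cos φ₂ · cos Δλ )
  = atan2(0.04192, 0.86964) = 2.760° → normalised to [0°, 360°): 2.760°.

2.8°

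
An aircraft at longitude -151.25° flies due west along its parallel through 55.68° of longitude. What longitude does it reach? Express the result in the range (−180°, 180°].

+153.07°

Start at -151.25°; shift −55.68° → -206.93°.
-206.93° lies outside (−180°, 180°]; add 360° → +153.07°.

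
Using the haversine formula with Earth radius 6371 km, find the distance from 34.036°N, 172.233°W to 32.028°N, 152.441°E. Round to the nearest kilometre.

Δλ = 152.441 − -172.233 = 324.674°; wrapped into (−180°, 180°]: -35.326°.
Δφ = 32.028 − 34.036 = -2.008°.
a = sin²(Δφ/2) + cos φ₁ · cos φ₂ · sin²(Δλ/2) = 0.064986.
c = 2·atan2(√a, √(1−a)) = 0.51554 rad → d = 6371·c ≈ 3284.48 km.

3284 km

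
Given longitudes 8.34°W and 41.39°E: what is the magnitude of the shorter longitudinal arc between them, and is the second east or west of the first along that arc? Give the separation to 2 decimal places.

Raw difference: 41.39 − -8.34 = 49.73°.
Normalise into (−180°, 180°]: 49.73° stays 49.73°.
Positive ⇒ the second point lies to the east; separation 49.73°.

49.73° east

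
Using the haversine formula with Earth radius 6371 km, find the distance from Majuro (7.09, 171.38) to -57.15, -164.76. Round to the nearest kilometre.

Δλ = -164.76 − 171.38 = -336.14°; wrapped into (−180°, 180°]: 23.86°.
Δφ = -57.15 − 7.09 = -64.24°.
a = sin²(Δφ/2) + cos φ₁ · cos φ₂ · sin²(Δλ/2) = 0.305701.
c = 2·atan2(√a, √(1−a)) = 1.17169 rad → d = 6371·c ≈ 7464.82 km.

7465 km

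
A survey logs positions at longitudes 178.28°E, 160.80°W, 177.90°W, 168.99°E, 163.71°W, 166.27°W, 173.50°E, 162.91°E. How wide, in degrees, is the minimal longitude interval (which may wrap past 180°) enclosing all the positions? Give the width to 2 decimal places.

Sort the longitudes: -177.90°, -166.27°, -163.71°, -160.80°, +162.91°, +168.99°, +173.50°, +178.28°.
Eastward gaps between consecutive values (wrapping around): 11.63°, 2.56°, 2.91°, 323.71°, 6.08°, 4.51°, 4.78°, 3.82°.
Largest gap = 323.71° ⇒ minimal covering band is its complement: 360° − 323.71° = 36.29°.
Band runs from +162.91° eastward to -160.80°, crossing the antimeridian.

36.29°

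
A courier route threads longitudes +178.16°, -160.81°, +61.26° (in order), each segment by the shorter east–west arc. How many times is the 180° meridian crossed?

2

Leg 1: +178.16° → -160.81°, shortest Δλ = 21.03° (east) — crosses 180°.
Leg 2: -160.81° → +61.26°, shortest Δλ = -137.93° (west) — crosses 180°.
Total crossings: 2.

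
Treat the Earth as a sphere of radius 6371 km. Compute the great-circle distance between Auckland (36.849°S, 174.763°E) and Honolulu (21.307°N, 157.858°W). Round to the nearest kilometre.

Δλ = -157.858 − 174.763 = -332.621°; wrapped into (−180°, 180°]: 27.379°.
Δφ = 21.307 − -36.849 = 58.156°.
a = sin²(Δφ/2) + cos φ₁ · cos φ₂ · sin²(Δλ/2) = 0.277951.
c = 2·atan2(√a, √(1−a)) = 1.11063 rad → d = 6371·c ≈ 7075.82 km.

7076 km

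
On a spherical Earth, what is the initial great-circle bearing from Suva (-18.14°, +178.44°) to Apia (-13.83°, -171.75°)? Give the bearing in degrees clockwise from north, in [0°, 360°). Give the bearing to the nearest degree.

67°

Δλ = -171.75 − 178.44 = -350.19°; wrapped into (−180°, 180°]: 9.81°.
θ = atan2( sin Δλ · cos φ₂ , cos φ₁ · sin φ₂ − sin φ₁ · cos φ₂ · cos Δλ )
  = atan2(0.16544, 0.07073) = 66.852° → normalised to [0°, 360°): 66.852°.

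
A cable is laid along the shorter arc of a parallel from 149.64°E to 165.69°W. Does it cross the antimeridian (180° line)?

Yes

Naïve |-165.69 − 149.64| = 315.33° > 180°, so the shorter arc goes the other way round — across 180°.
Signed shortest Δλ = ((-165.69 − 149.64 + 180) mod 360) − 180 = 44.67°.
Going east by 44.67° from +149.64° passes through 180° before reaching -165.69°.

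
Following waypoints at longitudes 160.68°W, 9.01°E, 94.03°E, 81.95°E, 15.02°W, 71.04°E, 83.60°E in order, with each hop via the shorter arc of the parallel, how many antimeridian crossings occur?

0

Leg 1: -160.68° → +9.01°, shortest Δλ = 169.69° (east) — does not cross 180°.
Leg 2: +9.01° → +94.03°, shortest Δλ = 85.02° (east) — does not cross 180°.
Leg 3: +94.03° → +81.95°, shortest Δλ = -12.08° (west) — does not cross 180°.
Leg 4: +81.95° → -15.02°, shortest Δλ = -96.97° (west) — does not cross 180°.
Leg 5: -15.02° → +71.04°, shortest Δλ = 86.06° (east) — does not cross 180°.
Leg 6: +71.04° → +83.60°, shortest Δλ = 12.56° (east) — does not cross 180°.
Total crossings: 0.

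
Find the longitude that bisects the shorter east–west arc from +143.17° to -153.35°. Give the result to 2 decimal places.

Signed shortest Δλ from +143.17° to -153.35° is +63.48°.
Midpoint longitude = +143.17° + (+63.48°)/2 = +143.17° + 31.74° = +174.91°.
(The naïve average (+143.17 + -153.35)/2 = -5.09° is on the wrong side of the globe.)

+174.91°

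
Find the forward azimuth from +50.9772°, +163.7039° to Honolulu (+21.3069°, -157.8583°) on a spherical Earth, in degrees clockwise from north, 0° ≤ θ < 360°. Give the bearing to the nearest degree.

120°

Δλ = -157.8583 − 163.7039 = -321.5622°; wrapped into (−180°, 180°]: 38.4378°.
θ = atan2( sin Δλ · cos φ₂ , cos φ₁ · sin φ₂ − sin φ₁ · cos φ₂ · cos Δλ )
  = atan2(0.57917, -0.33815) = 120.279° → normalised to [0°, 360°): 120.279°.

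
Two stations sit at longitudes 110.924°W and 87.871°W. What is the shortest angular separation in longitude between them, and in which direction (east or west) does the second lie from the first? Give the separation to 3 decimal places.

23.053° east

Raw difference: -87.871 − -110.924 = 23.053°.
Normalise into (−180°, 180°]: 23.053° stays 23.053°.
Positive ⇒ the second point lies to the east; separation 23.053°.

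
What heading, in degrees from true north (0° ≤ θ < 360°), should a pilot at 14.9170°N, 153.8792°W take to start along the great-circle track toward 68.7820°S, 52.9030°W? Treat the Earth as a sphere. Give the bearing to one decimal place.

Δλ = -52.9030 − -153.8792 = 100.9762°.
θ = atan2( sin Δλ · cos φ₂ , cos φ₁ · sin φ₂ − sin φ₁ · cos φ₂ · cos Δλ )
  = atan2(0.35530, -0.88306) = 158.083° → normalised to [0°, 360°): 158.083°.

158.1°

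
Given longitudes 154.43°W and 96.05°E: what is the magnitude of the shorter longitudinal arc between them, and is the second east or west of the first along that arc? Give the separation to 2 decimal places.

109.52° west

Raw difference: 96.05 − -154.43 = 250.48°.
Normalise into (−180°, 180°]: 250.48° − 360° = -109.52°.
Negative ⇒ the second point lies to the west; separation 109.52°.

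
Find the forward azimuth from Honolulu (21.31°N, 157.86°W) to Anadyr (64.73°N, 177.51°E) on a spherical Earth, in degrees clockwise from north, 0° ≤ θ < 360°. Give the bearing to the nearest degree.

346°

Δλ = 177.51 − -157.86 = 335.37°; wrapped into (−180°, 180°]: -24.63°.
θ = atan2( sin Δλ · cos φ₂ , cos φ₁ · sin φ₂ − sin φ₁ · cos φ₂ · cos Δλ )
  = atan2(-0.17791, 0.70146) = -14.232° → normalised to [0°, 360°): 345.768°.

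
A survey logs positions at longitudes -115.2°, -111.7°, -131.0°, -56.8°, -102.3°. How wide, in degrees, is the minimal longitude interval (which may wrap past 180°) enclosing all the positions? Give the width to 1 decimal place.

74.2°

Sort the longitudes: -131.0°, -115.2°, -111.7°, -102.3°, -56.8°.
Eastward gaps between consecutive values (wrapping around): 15.8°, 3.5°, 9.4°, 45.5°, 285.8°.
Largest gap = 285.8° ⇒ minimal covering band is its complement: 360° − 285.8° = 74.2°.
Band runs from -131.0° eastward to -56.8°.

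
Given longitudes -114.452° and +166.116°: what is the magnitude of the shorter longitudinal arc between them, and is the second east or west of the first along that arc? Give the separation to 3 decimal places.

79.432° west

Raw difference: 166.116 − -114.452 = 280.568°.
Normalise into (−180°, 180°]: 280.568° − 360° = -79.432°.
Negative ⇒ the second point lies to the west; separation 79.432°.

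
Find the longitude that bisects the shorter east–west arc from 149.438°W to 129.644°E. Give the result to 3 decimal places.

170.103°E

Signed shortest Δλ from -149.438° to +129.644° is -80.918°.
Midpoint longitude = -149.438° + (-80.918°)/2 = -149.438° − 40.459° = -189.897°.
Normalise into (−180°, 180°]: +170.103°.
(The naïve average (-149.438 + +129.644)/2 = -9.897° is on the wrong side of the globe.)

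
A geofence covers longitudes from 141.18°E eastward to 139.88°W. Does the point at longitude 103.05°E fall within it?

No

Band width going east from +141.18° to -139.88°: ((-139.88 − 141.18) mod 360) = 78.94°.
Offset of +103.05° east of the west edge: ((103.05 − 141.18) mod 360) = 321.87°.
321.87° > 78.94° ⇒ outside.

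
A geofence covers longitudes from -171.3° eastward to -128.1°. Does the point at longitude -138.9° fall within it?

Band width going east from -171.3° to -128.1°: ((-128.1 − -171.3) mod 360) = 43.2°.
Offset of -138.9° east of the west edge: ((-138.9 − -171.3) mod 360) = 32.4°.
32.4° ≤ 43.2° ⇒ inside.

Yes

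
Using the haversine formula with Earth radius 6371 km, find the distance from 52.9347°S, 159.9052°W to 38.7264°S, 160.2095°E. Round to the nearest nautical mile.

Δλ = 160.2095 − -159.9052 = 320.1147°; wrapped into (−180°, 180°]: -39.8853°.
Δφ = -38.7264 − -52.9347 = 14.2083°.
a = sin²(Δφ/2) + cos φ₁ · cos φ₂ · sin²(Δλ/2) = 0.069997.
c = 2·atan2(√a, √(1−a)) = 0.53552 rad → d = 6371·c ≈ 3411.77 km ≈ 1842.21 nmi.

1842 nmi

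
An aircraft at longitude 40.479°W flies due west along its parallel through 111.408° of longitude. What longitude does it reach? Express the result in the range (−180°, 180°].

151.887°W

Start at -40.479°; shift −111.408° → -151.887°.
-151.887° already lies in (−180°, 180°].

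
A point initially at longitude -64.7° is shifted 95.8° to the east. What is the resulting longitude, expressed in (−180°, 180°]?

Start at -64.7°; shift +95.8° → +31.1°.
+31.1° already lies in (−180°, 180°].

+31.1°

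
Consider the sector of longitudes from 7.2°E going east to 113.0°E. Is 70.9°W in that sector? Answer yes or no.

No

Band width going east from +7.2° to +113.0°: ((113.0 − 7.2) mod 360) = 105.8°.
Offset of -70.9° east of the west edge: ((-70.9 − 7.2) mod 360) = 281.9°.
281.9° > 105.8° ⇒ outside.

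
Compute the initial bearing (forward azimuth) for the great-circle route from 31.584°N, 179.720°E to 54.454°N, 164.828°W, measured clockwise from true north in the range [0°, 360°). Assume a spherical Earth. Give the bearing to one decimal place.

21.2°

Δλ = -164.828 − 179.720 = -344.548°; wrapped into (−180°, 180°]: 15.452°.
θ = atan2( sin Δλ · cos φ₂ , cos φ₁ · sin φ₂ − sin φ₁ · cos φ₂ · cos Δλ )
  = atan2(0.15489, 0.39965) = 21.185° → normalised to [0°, 360°): 21.185°.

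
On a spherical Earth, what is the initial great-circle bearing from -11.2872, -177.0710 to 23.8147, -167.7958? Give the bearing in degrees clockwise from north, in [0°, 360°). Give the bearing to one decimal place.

Δλ = -167.7958 − -177.0710 = 9.2752°.
θ = atan2( sin Δλ · cos φ₂ , cos φ₁ · sin φ₂ − sin φ₁ · cos φ₂ · cos Δλ )
  = atan2(0.14745, 0.57269) = 14.439° → normalised to [0°, 360°): 14.439°.

14.4°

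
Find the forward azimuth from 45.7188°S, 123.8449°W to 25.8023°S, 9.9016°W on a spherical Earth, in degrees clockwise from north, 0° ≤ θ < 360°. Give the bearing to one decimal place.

124.5°

Δλ = -9.9016 − -123.8449 = 113.9433°.
θ = atan2( sin Δλ · cos φ₂ , cos φ₁ · sin φ₂ − sin φ₁ · cos φ₂ · cos Δλ )
  = atan2(0.82283, -0.56547) = 124.498° → normalised to [0°, 360°): 124.498°.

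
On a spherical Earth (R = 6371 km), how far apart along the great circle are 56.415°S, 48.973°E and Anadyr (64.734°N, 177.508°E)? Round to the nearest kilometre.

Δλ = 177.508 − 48.973 = 128.535°.
Δφ = 64.734 − -56.415 = 121.149°.
a = sin²(Δφ/2) + cos φ₁ · cos φ₂ · sin²(Δλ/2) = 0.950232.
c = 2·atan2(√a, √(1−a)) = 2.69163 rad → d = 6371·c ≈ 17148.39 km.

17148 km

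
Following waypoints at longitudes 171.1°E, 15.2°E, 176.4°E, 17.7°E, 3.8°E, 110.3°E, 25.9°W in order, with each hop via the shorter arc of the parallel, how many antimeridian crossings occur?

Leg 1: +171.1° → +15.2°, shortest Δλ = -155.9° (west) — does not cross 180°.
Leg 2: +15.2° → +176.4°, shortest Δλ = 161.2° (east) — does not cross 180°.
Leg 3: +176.4° → +17.7°, shortest Δλ = -158.7° (west) — does not cross 180°.
Leg 4: +17.7° → +3.8°, shortest Δλ = -13.9° (west) — does not cross 180°.
Leg 5: +3.8° → +110.3°, shortest Δλ = 106.5° (east) — does not cross 180°.
Leg 6: +110.3° → -25.9°, shortest Δλ = -136.2° (west) — does not cross 180°.
Total crossings: 0.

0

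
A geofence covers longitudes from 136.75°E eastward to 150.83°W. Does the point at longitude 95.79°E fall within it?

Band width going east from +136.75° to -150.83°: ((-150.83 − 136.75) mod 360) = 72.42°.
Offset of +95.79° east of the west edge: ((95.79 − 136.75) mod 360) = 319.04°.
319.04° > 72.42° ⇒ outside.

No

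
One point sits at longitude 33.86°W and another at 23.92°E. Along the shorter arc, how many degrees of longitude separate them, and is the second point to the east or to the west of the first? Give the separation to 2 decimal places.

57.78° east

Raw difference: 23.92 − -33.86 = 57.78°.
Normalise into (−180°, 180°]: 57.78° stays 57.78°.
Positive ⇒ the second point lies to the east; separation 57.78°.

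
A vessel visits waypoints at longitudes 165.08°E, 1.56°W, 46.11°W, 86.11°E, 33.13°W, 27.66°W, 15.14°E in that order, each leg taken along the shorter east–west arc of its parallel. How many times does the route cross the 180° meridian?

Leg 1: +165.08° → -1.56°, shortest Δλ = -166.64° (west) — does not cross 180°.
Leg 2: -1.56° → -46.11°, shortest Δλ = -44.55° (west) — does not cross 180°.
Leg 3: -46.11° → +86.11°, shortest Δλ = 132.22° (east) — does not cross 180°.
Leg 4: +86.11° → -33.13°, shortest Δλ = -119.24° (west) — does not cross 180°.
Leg 5: -33.13° → -27.66°, shortest Δλ = 5.47° (east) — does not cross 180°.
Leg 6: -27.66° → +15.14°, shortest Δλ = 42.8° (east) — does not cross 180°.
Total crossings: 0.

0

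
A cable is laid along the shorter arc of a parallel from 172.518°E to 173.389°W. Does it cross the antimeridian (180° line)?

Yes

Naïve |-173.389 − 172.518| = 345.907° > 180°, so the shorter arc goes the other way round — across 180°.
Signed shortest Δλ = ((-173.389 − 172.518 + 180) mod 360) − 180 = 14.093°.
Going east by 14.093° from +172.518° passes through 180° before reaching -173.389°.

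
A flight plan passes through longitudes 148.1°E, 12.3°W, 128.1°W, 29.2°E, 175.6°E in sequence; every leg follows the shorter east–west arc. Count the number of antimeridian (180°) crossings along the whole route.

0

Leg 1: +148.1° → -12.3°, shortest Δλ = -160.4° (west) — does not cross 180°.
Leg 2: -12.3° → -128.1°, shortest Δλ = -115.8° (west) — does not cross 180°.
Leg 3: -128.1° → +29.2°, shortest Δλ = 157.3° (east) — does not cross 180°.
Leg 4: +29.2° → +175.6°, shortest Δλ = 146.4° (east) — does not cross 180°.
Total crossings: 0.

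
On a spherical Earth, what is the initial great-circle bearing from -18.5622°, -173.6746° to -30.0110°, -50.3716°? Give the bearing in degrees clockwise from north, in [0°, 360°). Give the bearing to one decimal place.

Δλ = -50.3716 − -173.6746 = 123.3030°.
θ = atan2( sin Δλ · cos φ₂ , cos φ₁ · sin φ₂ − sin φ₁ · cos φ₂ · cos Δλ )
  = atan2(0.72373, -0.62550) = 130.836° → normalised to [0°, 360°): 130.836°.

130.8°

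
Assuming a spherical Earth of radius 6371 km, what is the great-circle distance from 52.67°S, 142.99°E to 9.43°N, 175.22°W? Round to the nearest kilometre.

Δλ = -175.22 − 142.99 = -318.21°; wrapped into (−180°, 180°]: 41.79°.
Δφ = 9.43 − -52.67 = 62.10°.
a = sin²(Δφ/2) + cos φ₁ · cos φ₂ · sin²(Δλ/2) = 0.342130.
c = 2·atan2(√a, √(1−a)) = 1.24956 rad → d = 6371·c ≈ 7960.94 km.

7961 km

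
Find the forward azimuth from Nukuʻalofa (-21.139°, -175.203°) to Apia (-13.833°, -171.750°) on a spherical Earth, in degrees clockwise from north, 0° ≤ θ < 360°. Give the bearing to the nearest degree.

25°

Δλ = -171.750 − -175.203 = 3.453°.
θ = atan2( sin Δλ · cos φ₂ , cos φ₁ · sin φ₂ − sin φ₁ · cos φ₂ · cos Δλ )
  = atan2(0.05848, 0.12653) = 24.806° → normalised to [0°, 360°): 24.806°.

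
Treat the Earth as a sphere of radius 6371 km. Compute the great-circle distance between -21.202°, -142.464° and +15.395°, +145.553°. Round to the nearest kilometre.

8841 km

Δλ = 145.553 − -142.464 = 288.017°; wrapped into (−180°, 180°]: -71.983°.
Δφ = 15.395 − -21.202 = 36.597°.
a = sin²(Δφ/2) + cos φ₁ · cos φ₂ · sin²(Δλ/2) = 0.408997.
c = 2·atan2(√a, √(1−a)) = 1.38777 rad → d = 6371·c ≈ 8841.48 km.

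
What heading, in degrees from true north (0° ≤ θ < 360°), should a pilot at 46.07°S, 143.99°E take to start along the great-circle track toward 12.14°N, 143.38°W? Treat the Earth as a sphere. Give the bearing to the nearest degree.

69°

Δλ = -143.38 − 143.99 = -287.37°; wrapped into (−180°, 180°]: 72.63°.
θ = atan2( sin Δλ · cos φ₂ , cos φ₁ · sin φ₂ − sin φ₁ · cos φ₂ · cos Δλ )
  = atan2(0.93305, 0.35610) = 69.111° → normalised to [0°, 360°): 69.111°.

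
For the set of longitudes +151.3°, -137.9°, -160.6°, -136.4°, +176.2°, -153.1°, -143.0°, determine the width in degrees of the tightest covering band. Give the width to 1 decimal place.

Sort the longitudes: -160.6°, -153.1°, -143.0°, -137.9°, -136.4°, +151.3°, +176.2°.
Eastward gaps between consecutive values (wrapping around): 7.5°, 10.1°, 5.1°, 1.5°, 287.7°, 24.9°, 23.2°.
Largest gap = 287.7° ⇒ minimal covering band is its complement: 360° − 287.7° = 72.3°.
Band runs from +151.3° eastward to -136.4°, crossing the antimeridian.

72.3°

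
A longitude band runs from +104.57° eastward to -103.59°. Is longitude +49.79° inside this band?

No

Band width going east from +104.57° to -103.59°: ((-103.59 − 104.57) mod 360) = 151.84°.
Offset of +49.79° east of the west edge: ((49.79 − 104.57) mod 360) = 305.22°.
305.22° > 151.84° ⇒ outside.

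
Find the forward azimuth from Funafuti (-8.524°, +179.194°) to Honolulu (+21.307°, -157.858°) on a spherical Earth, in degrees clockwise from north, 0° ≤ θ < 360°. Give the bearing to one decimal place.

Δλ = -157.858 − 179.194 = -337.052°; wrapped into (−180°, 180°]: 22.948°.
θ = atan2( sin Δλ · cos φ₂ , cos φ₁ · sin φ₂ − sin φ₁ · cos φ₂ · cos Δλ )
  = atan2(0.36324, 0.48651) = 36.746° → normalised to [0°, 360°): 36.746°.

36.7°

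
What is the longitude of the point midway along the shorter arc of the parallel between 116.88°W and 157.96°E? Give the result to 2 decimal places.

Signed shortest Δλ from -116.88° to +157.96° is -85.16°.
Midpoint longitude = -116.88° + (-85.16°)/2 = -116.88° − 42.58° = -159.46°.
(The naïve average (-116.88 + +157.96)/2 = 20.54° is on the wrong side of the globe.)

159.46°W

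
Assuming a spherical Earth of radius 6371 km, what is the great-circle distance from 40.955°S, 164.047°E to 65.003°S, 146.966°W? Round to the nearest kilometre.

Δλ = -146.966 − 164.047 = -311.013°; wrapped into (−180°, 180°]: 48.987°.
Δφ = -65.003 − -40.955 = -24.048°.
a = sin²(Δφ/2) + cos φ₁ · cos φ₂ · sin²(Δλ/2) = 0.098252.
c = 2·atan2(√a, √(1−a)) = 0.63765 rad → d = 6371·c ≈ 4062.49 km.

4062 km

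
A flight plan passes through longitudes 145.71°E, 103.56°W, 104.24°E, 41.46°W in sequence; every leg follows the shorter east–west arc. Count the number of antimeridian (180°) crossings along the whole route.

2

Leg 1: +145.71° → -103.56°, shortest Δλ = 110.73° (east) — crosses 180°.
Leg 2: -103.56° → +104.24°, shortest Δλ = -152.2° (west) — crosses 180°.
Leg 3: +104.24° → -41.46°, shortest Δλ = -145.7° (west) — does not cross 180°.
Total crossings: 2.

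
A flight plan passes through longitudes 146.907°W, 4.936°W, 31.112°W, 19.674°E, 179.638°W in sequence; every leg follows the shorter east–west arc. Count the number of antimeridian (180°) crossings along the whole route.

1

Leg 1: -146.907° → -4.936°, shortest Δλ = 141.971° (east) — does not cross 180°.
Leg 2: -4.936° → -31.112°, shortest Δλ = -26.176° (west) — does not cross 180°.
Leg 3: -31.112° → +19.674°, shortest Δλ = 50.786° (east) — does not cross 180°.
Leg 4: +19.674° → -179.638°, shortest Δλ = 160.688° (east) — crosses 180°.
Total crossings: 1.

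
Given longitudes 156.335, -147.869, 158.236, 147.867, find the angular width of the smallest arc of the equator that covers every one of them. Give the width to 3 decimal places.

Sort the longitudes: -147.869°, +147.867°, +156.335°, +158.236°.
Eastward gaps between consecutive values (wrapping around): 295.736°, 8.468°, 1.901°, 53.895°.
Largest gap = 295.736° ⇒ minimal covering band is its complement: 360° − 295.736° = 64.264°.
Band runs from +147.867° eastward to -147.869°, crossing the antimeridian.

64.264°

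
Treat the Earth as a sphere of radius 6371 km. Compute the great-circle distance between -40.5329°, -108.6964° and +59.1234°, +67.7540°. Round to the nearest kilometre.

17933 km

Δλ = 67.7540 − -108.6964 = 176.4504°.
Δφ = 59.1234 − -40.5329 = 99.6563°.
a = sin²(Δφ/2) + cos φ₁ · cos φ₂ · sin²(Δλ/2) = 0.973537.
c = 2·atan2(√a, √(1−a)) = 2.81479 rad → d = 6371·c ≈ 17933.02 km.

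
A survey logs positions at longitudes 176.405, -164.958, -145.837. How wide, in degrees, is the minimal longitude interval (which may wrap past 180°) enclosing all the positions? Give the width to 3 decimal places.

Sort the longitudes: -164.958°, -145.837°, +176.405°.
Eastward gaps between consecutive values (wrapping around): 19.121°, 322.242°, 18.637°.
Largest gap = 322.242° ⇒ minimal covering band is its complement: 360° − 322.242° = 37.758°.
Band runs from +176.405° eastward to -145.837°, crossing the antimeridian.

37.758°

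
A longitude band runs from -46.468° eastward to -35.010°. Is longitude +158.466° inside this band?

Band width going east from -46.468° to -35.010°: ((-35.010 − -46.468) mod 360) = 11.458°.
Offset of +158.466° east of the west edge: ((158.466 − -46.468) mod 360) = 204.934°.
204.934° > 11.458° ⇒ outside.

No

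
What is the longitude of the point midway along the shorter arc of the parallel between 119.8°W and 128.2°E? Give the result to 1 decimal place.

Signed shortest Δλ from -119.8° to +128.2° is -112.0°.
Midpoint longitude = -119.8° + (-112.0°)/2 = -119.8° − 56.0° = -175.8°.
(The naïve average (-119.8 + +128.2)/2 = 4.2° is on the wrong side of the globe.)

175.8°W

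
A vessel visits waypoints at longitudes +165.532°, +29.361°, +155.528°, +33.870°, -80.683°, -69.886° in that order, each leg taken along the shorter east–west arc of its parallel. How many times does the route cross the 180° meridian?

0

Leg 1: +165.532° → +29.361°, shortest Δλ = -136.171° (west) — does not cross 180°.
Leg 2: +29.361° → +155.528°, shortest Δλ = 126.167° (east) — does not cross 180°.
Leg 3: +155.528° → +33.870°, shortest Δλ = -121.658° (west) — does not cross 180°.
Leg 4: +33.870° → -80.683°, shortest Δλ = -114.553° (west) — does not cross 180°.
Leg 5: -80.683° → -69.886°, shortest Δλ = 10.797° (east) — does not cross 180°.
Total crossings: 0.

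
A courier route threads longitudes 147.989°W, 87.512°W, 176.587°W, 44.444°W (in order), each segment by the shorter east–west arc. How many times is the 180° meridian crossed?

Leg 1: -147.989° → -87.512°, shortest Δλ = 60.477° (east) — does not cross 180°.
Leg 2: -87.512° → -176.587°, shortest Δλ = -89.075° (west) — does not cross 180°.
Leg 3: -176.587° → -44.444°, shortest Δλ = 132.143° (east) — does not cross 180°.
Total crossings: 0.

0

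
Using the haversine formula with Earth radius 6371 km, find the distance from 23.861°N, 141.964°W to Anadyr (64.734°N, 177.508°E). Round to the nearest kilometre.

5394 km

Δλ = 177.508 − -141.964 = 319.472°; wrapped into (−180°, 180°]: -40.528°.
Δφ = 64.734 − 23.861 = 40.873°.
a = sin²(Δφ/2) + cos φ₁ · cos φ₂ · sin²(Δλ/2) = 0.168743.
c = 2·atan2(√a, √(1−a)) = 0.84663 rad → d = 6371·c ≈ 5393.85 km.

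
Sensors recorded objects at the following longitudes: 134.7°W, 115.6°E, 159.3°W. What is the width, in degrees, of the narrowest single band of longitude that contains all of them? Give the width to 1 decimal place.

Sort the longitudes: -159.3°, -134.7°, +115.6°.
Eastward gaps between consecutive values (wrapping around): 24.6°, 250.3°, 85.1°.
Largest gap = 250.3° ⇒ minimal covering band is its complement: 360° − 250.3° = 109.7°.
Band runs from +115.6° eastward to -134.7°, crossing the antimeridian.

109.7°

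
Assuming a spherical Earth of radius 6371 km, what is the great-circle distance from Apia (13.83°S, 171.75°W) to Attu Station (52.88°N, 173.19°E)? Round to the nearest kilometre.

7557 km

Δλ = 173.19 − -171.75 = 344.94°; wrapped into (−180°, 180°]: -15.06°.
Δφ = 52.88 − -13.83 = 66.71°.
a = sin²(Δφ/2) + cos φ₁ · cos φ₂ · sin²(Δλ/2) = 0.312371.
c = 2·atan2(√a, √(1−a)) = 1.18612 rad → d = 6371·c ≈ 7556.77 km.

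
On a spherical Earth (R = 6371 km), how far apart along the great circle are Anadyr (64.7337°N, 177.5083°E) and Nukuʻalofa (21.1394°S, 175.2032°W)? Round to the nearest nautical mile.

Δλ = -175.2032 − 177.5083 = -352.7115°; wrapped into (−180°, 180°]: 7.2885°.
Δφ = -21.1394 − 64.7337 = -85.8731°.
a = sin²(Δφ/2) + cos φ₁ · cos φ₂ · sin²(Δλ/2) = 0.465625.
c = 2·atan2(√a, √(1−a)) = 1.50199 rad → d = 6371·c ≈ 9569.20 km ≈ 5166.95 nmi.

5167 nmi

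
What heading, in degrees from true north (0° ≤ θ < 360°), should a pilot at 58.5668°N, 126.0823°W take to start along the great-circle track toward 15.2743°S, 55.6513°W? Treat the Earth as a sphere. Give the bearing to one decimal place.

Δλ = -55.6513 − -126.0823 = 70.4310°.
θ = atan2( sin Δλ · cos φ₂ , cos φ₁ · sin φ₂ − sin φ₁ · cos φ₂ · cos Δλ )
  = atan2(0.90895, -0.41308) = 114.440° → normalised to [0°, 360°): 114.440°.

114.4°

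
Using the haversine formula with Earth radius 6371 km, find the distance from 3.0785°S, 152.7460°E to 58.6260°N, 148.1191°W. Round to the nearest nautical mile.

4638 nmi

Δλ = -148.1191 − 152.7460 = -300.8651°; wrapped into (−180°, 180°]: 59.1349°.
Δφ = 58.6260 − -3.0785 = 61.7045°.
a = sin²(Δφ/2) + cos φ₁ · cos φ₂ · sin²(Δλ/2) = 0.389574.
c = 2·atan2(√a, √(1−a)) = 1.34811 rad → d = 6371·c ≈ 8588.80 km ≈ 4637.58 nmi.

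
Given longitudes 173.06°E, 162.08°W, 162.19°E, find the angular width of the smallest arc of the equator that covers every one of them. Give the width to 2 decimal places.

35.73°

Sort the longitudes: -162.08°, +162.19°, +173.06°.
Eastward gaps between consecutive values (wrapping around): 324.27°, 10.87°, 24.86°.
Largest gap = 324.27° ⇒ minimal covering band is its complement: 360° − 324.27° = 35.73°.
Band runs from +162.19° eastward to -162.08°, crossing the antimeridian.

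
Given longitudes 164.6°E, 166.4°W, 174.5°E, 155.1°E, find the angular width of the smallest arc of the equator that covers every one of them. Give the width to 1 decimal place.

38.5°

Sort the longitudes: -166.4°, +155.1°, +164.6°, +174.5°.
Eastward gaps between consecutive values (wrapping around): 321.5°, 9.5°, 9.9°, 19.1°.
Largest gap = 321.5° ⇒ minimal covering band is its complement: 360° − 321.5° = 38.5°.
Band runs from +155.1° eastward to -166.4°, crossing the antimeridian.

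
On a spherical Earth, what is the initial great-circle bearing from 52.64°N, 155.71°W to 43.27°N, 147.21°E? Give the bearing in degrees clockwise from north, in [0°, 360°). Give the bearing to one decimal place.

Δλ = 147.21 − -155.71 = 302.92°; wrapped into (−180°, 180°]: -57.08°.
θ = atan2( sin Δλ · cos φ₂ , cos φ₁ · sin φ₂ − sin φ₁ · cos φ₂ · cos Δλ )
  = atan2(-0.61122, 0.10141) = -80.580° → normalised to [0°, 360°): 279.420°.

279.4°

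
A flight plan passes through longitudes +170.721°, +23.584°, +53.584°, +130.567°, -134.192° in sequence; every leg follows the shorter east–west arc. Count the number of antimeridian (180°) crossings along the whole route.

Leg 1: +170.721° → +23.584°, shortest Δλ = -147.137° (west) — does not cross 180°.
Leg 2: +23.584° → +53.584°, shortest Δλ = 30.0° (east) — does not cross 180°.
Leg 3: +53.584° → +130.567°, shortest Δλ = 76.983° (east) — does not cross 180°.
Leg 4: +130.567° → -134.192°, shortest Δλ = 95.241° (east) — crosses 180°.
Total crossings: 1.

1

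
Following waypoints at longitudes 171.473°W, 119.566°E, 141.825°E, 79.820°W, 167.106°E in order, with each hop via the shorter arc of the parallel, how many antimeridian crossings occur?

Leg 1: -171.473° → +119.566°, shortest Δλ = -68.961° (west) — crosses 180°.
Leg 2: +119.566° → +141.825°, shortest Δλ = 22.259° (east) — does not cross 180°.
Leg 3: +141.825° → -79.820°, shortest Δλ = 138.355° (east) — crosses 180°.
Leg 4: -79.820° → +167.106°, shortest Δλ = -113.074° (west) — crosses 180°.
Total crossings: 3.

3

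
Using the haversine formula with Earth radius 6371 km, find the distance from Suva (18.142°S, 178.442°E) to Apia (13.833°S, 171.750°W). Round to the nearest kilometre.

Δλ = -171.750 − 178.442 = -350.192°; wrapped into (−180°, 180°]: 9.808°.
Δφ = -13.833 − -18.142 = 4.309°.
a = sin²(Δφ/2) + cos φ₁ · cos φ₂ · sin²(Δλ/2) = 0.008157.
c = 2·atan2(√a, √(1−a)) = 0.18087 rad → d = 6371·c ≈ 1152.35 km.

1152 km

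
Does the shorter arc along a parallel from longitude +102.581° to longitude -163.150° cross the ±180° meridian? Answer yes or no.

Naïve |-163.150 − 102.581| = 265.731° > 180°, so the shorter arc goes the other way round — across 180°.
Signed shortest Δλ = ((-163.150 − 102.581 + 180) mod 360) − 180 = 94.269°.
Going east by 94.269° from +102.581° passes through 180° before reaching -163.150°.

Yes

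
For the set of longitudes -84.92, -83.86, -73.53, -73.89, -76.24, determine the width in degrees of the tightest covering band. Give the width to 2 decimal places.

11.39°

Sort the longitudes: -84.92°, -83.86°, -76.24°, -73.89°, -73.53°.
Eastward gaps between consecutive values (wrapping around): 1.06°, 7.62°, 2.35°, 0.36°, 348.61°.
Largest gap = 348.61° ⇒ minimal covering band is its complement: 360° − 348.61° = 11.39°.
Band runs from -84.92° eastward to -73.53°.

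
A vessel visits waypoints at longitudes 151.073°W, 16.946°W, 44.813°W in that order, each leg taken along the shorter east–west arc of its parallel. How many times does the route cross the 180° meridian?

0

Leg 1: -151.073° → -16.946°, shortest Δλ = 134.127° (east) — does not cross 180°.
Leg 2: -16.946° → -44.813°, shortest Δλ = -27.867° (west) — does not cross 180°.
Total crossings: 0.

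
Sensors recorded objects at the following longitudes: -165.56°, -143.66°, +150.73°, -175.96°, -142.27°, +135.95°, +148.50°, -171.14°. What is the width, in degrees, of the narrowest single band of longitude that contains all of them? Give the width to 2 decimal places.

81.78°

Sort the longitudes: -175.96°, -171.14°, -165.56°, -143.66°, -142.27°, +135.95°, +148.50°, +150.73°.
Eastward gaps between consecutive values (wrapping around): 4.82°, 5.58°, 21.90°, 1.39°, 278.22°, 12.55°, 2.23°, 33.31°.
Largest gap = 278.22° ⇒ minimal covering band is its complement: 360° − 278.22° = 81.78°.
Band runs from +135.95° eastward to -142.27°, crossing the antimeridian.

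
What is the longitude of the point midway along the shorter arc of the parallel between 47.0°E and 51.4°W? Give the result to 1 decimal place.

Signed shortest Δλ from +47.0° to -51.4° is -98.4°.
Midpoint longitude = +47.0° + (-98.4°)/2 = +47.0° − 49.2° = -2.2°.

2.2°W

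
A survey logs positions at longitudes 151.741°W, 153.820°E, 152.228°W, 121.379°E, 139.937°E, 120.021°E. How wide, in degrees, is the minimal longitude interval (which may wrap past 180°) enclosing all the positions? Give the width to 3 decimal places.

Sort the longitudes: -152.228°, -151.741°, +120.021°, +121.379°, +139.937°, +153.820°.
Eastward gaps between consecutive values (wrapping around): 0.487°, 271.762°, 1.358°, 18.558°, 13.883°, 53.952°.
Largest gap = 271.762° ⇒ minimal covering band is its complement: 360° − 271.762° = 88.238°.
Band runs from +120.021° eastward to -151.741°, crossing the antimeridian.

88.238°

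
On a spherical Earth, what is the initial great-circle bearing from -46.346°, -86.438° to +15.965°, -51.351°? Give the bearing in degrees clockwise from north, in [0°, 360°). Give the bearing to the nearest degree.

Δλ = -51.351 − -86.438 = 35.087°.
θ = atan2( sin Δλ · cos φ₂ , cos φ₁ · sin φ₂ − sin φ₁ · cos φ₂ · cos Δλ )
  = atan2(0.55265, 0.75908) = 36.057° → normalised to [0°, 360°): 36.057°.

36°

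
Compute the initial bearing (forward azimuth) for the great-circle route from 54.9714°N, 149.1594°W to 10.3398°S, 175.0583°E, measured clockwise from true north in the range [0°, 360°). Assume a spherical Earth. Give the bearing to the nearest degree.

Δλ = 175.0583 − -149.1594 = 324.2177°; wrapped into (−180°, 180°]: -35.7823°.
θ = atan2( sin Δλ · cos φ₂ , cos φ₁ · sin φ₂ − sin φ₁ · cos φ₂ · cos Δλ )
  = atan2(-0.57521, -0.75653) = -142.753° → normalised to [0°, 360°): 217.247°.

217°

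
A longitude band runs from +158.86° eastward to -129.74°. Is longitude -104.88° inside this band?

No

Band width going east from +158.86° to -129.74°: ((-129.74 − 158.86) mod 360) = 71.40°.
Offset of -104.88° east of the west edge: ((-104.88 − 158.86) mod 360) = 96.26°.
96.26° > 71.40° ⇒ outside.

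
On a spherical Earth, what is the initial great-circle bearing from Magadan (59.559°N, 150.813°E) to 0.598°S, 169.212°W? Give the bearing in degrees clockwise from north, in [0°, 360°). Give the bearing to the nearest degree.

136°

Δλ = -169.212 − 150.813 = -320.025°; wrapped into (−180°, 180°]: 39.975°.
θ = atan2( sin Δλ · cos φ₂ , cos φ₁ · sin φ₂ − sin φ₁ · cos φ₂ · cos Δλ )
  = atan2(0.64242, -0.66594) = 136.030° → normalised to [0°, 360°): 136.030°.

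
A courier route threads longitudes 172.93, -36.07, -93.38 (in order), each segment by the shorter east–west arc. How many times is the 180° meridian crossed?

Leg 1: +172.93° → -36.07°, shortest Δλ = 151.0° (east) — crosses 180°.
Leg 2: -36.07° → -93.38°, shortest Δλ = -57.31° (west) — does not cross 180°.
Total crossings: 1.

1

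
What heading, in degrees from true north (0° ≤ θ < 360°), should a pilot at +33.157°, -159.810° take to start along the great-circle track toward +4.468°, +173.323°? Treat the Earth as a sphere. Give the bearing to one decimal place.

226.9°

Δλ = 173.323 − -159.810 = 333.133°; wrapped into (−180°, 180°]: -26.867°.
θ = atan2( sin Δλ · cos φ₂ , cos φ₁ · sin φ₂ − sin φ₁ · cos φ₂ · cos Δλ )
  = atan2(-0.45055, -0.42120) = -133.072° → normalised to [0°, 360°): 226.928°.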